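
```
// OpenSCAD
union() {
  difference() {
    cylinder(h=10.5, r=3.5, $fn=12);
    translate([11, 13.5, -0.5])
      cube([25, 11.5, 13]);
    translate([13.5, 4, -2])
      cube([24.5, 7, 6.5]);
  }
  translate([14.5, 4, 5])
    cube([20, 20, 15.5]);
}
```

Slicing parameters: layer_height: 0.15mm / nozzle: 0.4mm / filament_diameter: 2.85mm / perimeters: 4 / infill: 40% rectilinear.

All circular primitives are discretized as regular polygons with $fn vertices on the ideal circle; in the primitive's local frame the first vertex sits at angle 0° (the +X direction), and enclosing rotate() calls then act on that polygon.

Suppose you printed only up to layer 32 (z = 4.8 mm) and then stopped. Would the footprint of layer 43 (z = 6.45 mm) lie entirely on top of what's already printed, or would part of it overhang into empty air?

part overhangs

Compare the two slices. At z = 4.8: the cylinder: section is a regular 12-gon, circumradius r=3.5 (area = (12/2)·3.500²·sin(360°/12) = 36.75 mm²); the 25×11.5 cube at (11, 13.5) contributes its full rectangle (area 287.50 mm²); the cube at (13.5, 4) is absent (z outside [-2, 4.5]); Taking the first minus the rest: starting from the r=3.5 cylinder (36.75 mm²), the 25×11.5 cube at (11, 13.5) misses the remaining region (no effect) — area = 36.75 mm²; the cube at (14.5, 4) is not intersected at this z (z outside [5, 20.5]); Merging all regions: only the result so far is present, so the union is just that shape — area = 36.75 mm². At z = 6.45: the cylinder: section is a regular 12-gon, circumradius r=3.5 (area = (12/2)·3.500²·sin(360°/12) = 36.75 mm²); the cube at (11, 13.5) is present — its section is the full 25×11.5 rectangle (area 287.50 mm²); the cube at (13.5, 4) is absent (z outside [-2, 4.5]); Taking the first minus the rest: starting from the r=3.5 cylinder (36.75 mm²), the 25×11.5 cube at (11, 13.5) misses the remaining region (no effect) — area = 36.75 mm²; the 20×20 cube at (14.5, 4) contributes its full rectangle (area 400.00 mm²); Merging all regions: the 2 present regions are separate (no shared area or edge), so areas and boundary lengths simply add and each stays a separate island — area = 436.75 mm². Checking containment: at z = 6.45 the cross-section extends beyond the z = 4.8 cross-section by about 400.00 mm².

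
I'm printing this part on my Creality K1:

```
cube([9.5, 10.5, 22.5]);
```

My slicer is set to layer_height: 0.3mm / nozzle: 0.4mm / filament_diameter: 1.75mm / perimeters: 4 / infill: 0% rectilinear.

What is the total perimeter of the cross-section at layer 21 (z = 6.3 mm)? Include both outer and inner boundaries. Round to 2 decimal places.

40.00 mm

At z = 6.3 mm: the cube is present — its section is the full 9.5×10.5 rectangle (perimeter 40.00 mm). Overall, the cross-section is a single solid region. Total boundary length (outer) = 40.00 mm.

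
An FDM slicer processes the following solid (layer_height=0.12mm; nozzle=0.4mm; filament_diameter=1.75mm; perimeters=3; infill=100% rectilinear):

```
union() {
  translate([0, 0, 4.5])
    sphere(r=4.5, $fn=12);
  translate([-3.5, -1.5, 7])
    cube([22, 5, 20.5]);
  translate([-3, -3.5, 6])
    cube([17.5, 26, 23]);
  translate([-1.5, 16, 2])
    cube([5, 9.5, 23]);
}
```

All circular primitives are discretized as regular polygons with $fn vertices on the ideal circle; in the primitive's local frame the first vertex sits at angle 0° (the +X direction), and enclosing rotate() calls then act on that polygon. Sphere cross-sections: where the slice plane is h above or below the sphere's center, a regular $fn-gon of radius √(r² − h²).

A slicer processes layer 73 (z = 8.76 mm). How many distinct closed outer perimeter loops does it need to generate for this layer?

1

At z = 8.76 mm: the r=4.5 sphere slices to a regular 12-gon of circumradius 1.450 (√(r²−h²) with h=4.26 from center); the 22×5 cube at (-3.5, -1.5) contributes its full rectangle; the 17.5×26 cube at (-3, -3.5) contributes its full rectangle; the 5×9.5 cube at (-1.5, 16) contributes its full rectangle; Merging all regions: the regions partially overlap (shared area 126.31 mm²), so overlapping operands fuse into one piece — 1 connected region. The result has 1 disconnected region.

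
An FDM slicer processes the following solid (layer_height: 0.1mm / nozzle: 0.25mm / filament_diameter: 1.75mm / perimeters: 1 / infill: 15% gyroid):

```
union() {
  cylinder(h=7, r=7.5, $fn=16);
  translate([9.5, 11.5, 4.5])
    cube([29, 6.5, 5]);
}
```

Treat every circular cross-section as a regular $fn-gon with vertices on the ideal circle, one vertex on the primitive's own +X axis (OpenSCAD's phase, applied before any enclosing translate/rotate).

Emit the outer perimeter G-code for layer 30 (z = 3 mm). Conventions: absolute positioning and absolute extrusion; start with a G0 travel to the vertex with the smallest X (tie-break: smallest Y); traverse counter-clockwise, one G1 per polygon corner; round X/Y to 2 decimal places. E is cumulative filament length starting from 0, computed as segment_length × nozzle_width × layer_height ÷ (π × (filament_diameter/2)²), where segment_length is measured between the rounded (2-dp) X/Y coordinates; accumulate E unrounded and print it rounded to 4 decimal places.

G0 X-7.50 Y0.00 Z3.00
G1 X-6.93 Y-2.87 E0.0304
G1 X-5.30 Y-5.30 E0.0608
G1 X-2.87 Y-6.93 E0.0912
G1 X0.00 Y-7.50 E0.1217
G1 X2.87 Y-6.93 E0.1521
G1 X5.30 Y-5.30 E0.1825
G1 X6.93 Y-2.87 E0.2129
G1 X7.50 Y0.00 E0.2433
G1 X6.93 Y2.87 E0.2737
G1 X5.30 Y5.30 E0.3041
G1 X2.87 Y6.93 E0.3345
G1 X0.00 Y7.50 E0.3650
G1 X-2.87 Y6.93 E0.3954
G1 X-5.30 Y5.30 E0.4258
G1 X-6.93 Y2.87 E0.4562
G1 X-7.50 Y0.00 E0.4866

At z = 3 mm: the r=7.5 cylinder gives a regular 16-gon of circumradius 7.5 (constant along its height); the cube at (9.5, 11.5) does not reach this height (z outside [4.5, 9.5]); Merging all regions: only the r=7.5 cylinder is present, so the union is just that shape — 1 connected region. The outline is a single polygon with 16 vertices. Extrusion per mm of travel: 0.25 × 0.1 / (π × 0.875²) = 0.010394. Accumulating E over each segment gives final E = 0.4866.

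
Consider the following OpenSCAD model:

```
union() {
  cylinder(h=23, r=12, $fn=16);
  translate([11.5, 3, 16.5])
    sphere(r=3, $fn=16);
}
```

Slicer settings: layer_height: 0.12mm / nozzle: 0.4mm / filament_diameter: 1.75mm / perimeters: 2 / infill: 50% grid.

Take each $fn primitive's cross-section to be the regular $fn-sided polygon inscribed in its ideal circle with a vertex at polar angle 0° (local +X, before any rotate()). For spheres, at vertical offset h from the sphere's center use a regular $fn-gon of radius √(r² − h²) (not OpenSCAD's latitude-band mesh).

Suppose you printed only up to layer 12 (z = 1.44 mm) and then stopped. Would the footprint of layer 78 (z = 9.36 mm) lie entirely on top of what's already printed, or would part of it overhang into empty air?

Compare the two slices. At z = 1.44: the r=12 cylinder gives a regular 16-gon of circumradius 12 (constant along its height) (area = (16/2)·12.000²·sin(360°/16) = 440.85 mm²); the sphere at (11.5, 3) does not reach this height (|z−center|=15.060 > r=3); Merging all regions: only the r=12 cylinder is present, so the union is just that shape — area = 440.85 mm². At z = 9.36: the cylinder: section is a regular 16-gon, circumradius r=12 (area = (16/2)·12.000²·sin(360°/16) = 440.85 mm²); the sphere at (11.5, 3) is not intersected at this z (|z−center|=7.140 > r=3); Merging all regions: only the r=12 cylinder is present, so the union is just that shape — area = 440.85 mm². Checking containment: the cross-section at z = 9.36 is a subset of the cross-section at z = 1.44.

entirely on top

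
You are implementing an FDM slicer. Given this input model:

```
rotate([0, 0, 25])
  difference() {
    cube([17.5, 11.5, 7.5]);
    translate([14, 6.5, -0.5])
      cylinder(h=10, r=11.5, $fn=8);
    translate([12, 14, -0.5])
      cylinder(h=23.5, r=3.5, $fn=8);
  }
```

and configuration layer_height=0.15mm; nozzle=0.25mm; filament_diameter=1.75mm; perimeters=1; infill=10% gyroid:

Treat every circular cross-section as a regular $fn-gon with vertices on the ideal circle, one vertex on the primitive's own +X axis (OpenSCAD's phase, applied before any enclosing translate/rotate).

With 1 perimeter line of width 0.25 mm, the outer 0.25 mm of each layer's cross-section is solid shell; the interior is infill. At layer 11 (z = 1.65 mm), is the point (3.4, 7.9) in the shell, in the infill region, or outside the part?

outside

At z = 1.65 mm: the cube is present — its section is the full 17.5×11.5 rectangle; the r=11.5 cylinder at (14, 6.5) gives a regular 8-gon of circumradius 11.5 (constant along its height); the r=3.5 cylinder at (12, 14) contributes a regular 8-gon of circumradius 3.5; After the difference (first − rest): starting from the 17.5×11.5 cube, the r=11.5 cylinder at (14, 6.5) partially overlaps it — only the 158.57 mm² overlap (of its 374.06 mm²) is removed, clipping the outline; the r=3.5 cylinder at (12, 14) misses the remaining region (no effect) — 1 connected region; (rotated 25° about Z; rotation is an isometry so areas/perimeters/island counts are preserved). Overall, the cross-section is a single solid region. Undo the 25° rotation: the query point maps to (6.420, 5.723) in the un-rotated model frame. The nearest boundary edge runs (2.50, 6.50)→(5.19, 0.00); distance from the point to it = 3.32 mm. The point is not inside any of the regions above, so it lies outside the cross-section (3.32 mm from the nearest boundary).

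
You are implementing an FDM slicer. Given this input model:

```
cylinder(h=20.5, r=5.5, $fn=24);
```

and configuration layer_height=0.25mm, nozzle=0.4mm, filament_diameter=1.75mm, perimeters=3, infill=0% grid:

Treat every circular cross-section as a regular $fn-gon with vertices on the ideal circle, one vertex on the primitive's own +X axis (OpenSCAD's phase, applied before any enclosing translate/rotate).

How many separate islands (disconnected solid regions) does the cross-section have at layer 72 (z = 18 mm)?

1

At z = 18 mm: the r=5.5 cylinder gives a regular 24-gon of circumradius 5.5 (constant along its height). Overall, the cross-section is a single solid region. Island count = 1.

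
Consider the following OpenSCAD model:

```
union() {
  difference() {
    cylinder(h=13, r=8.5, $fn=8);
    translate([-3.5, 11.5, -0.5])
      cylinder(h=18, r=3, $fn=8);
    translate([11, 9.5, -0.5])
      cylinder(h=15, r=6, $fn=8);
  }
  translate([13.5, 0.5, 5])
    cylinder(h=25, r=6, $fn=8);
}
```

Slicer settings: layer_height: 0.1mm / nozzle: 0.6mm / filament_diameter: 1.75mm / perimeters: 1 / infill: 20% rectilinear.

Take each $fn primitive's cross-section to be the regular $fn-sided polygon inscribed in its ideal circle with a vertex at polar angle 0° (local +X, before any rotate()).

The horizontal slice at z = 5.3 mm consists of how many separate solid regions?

At z = 5.3 mm: the r=8.5 cylinder contributes a regular 8-gon of circumradius 8.5; the r=3 cylinder at (-3.5, 11.5) contributes a regular 8-gon of circumradius 3; the r=6 cylinder at (11, 9.5) contributes a regular 8-gon of circumradius 6; After the difference (first − rest): starting from the r=8.5 cylinder, the r=3 cylinder at (-3.5, 11.5) misses the remaining region (no effect); the r=6 cylinder at (11, 9.5) misses the remaining region (no effect) — 1 connected region; the r=6 cylinder at (13.5, 0.5) gives a regular 8-gon of circumradius 6 (constant along its height); Merging all regions: the regions partially overlap (shared area 1.16 mm²), so overlapping operands fuse into one piece — 1 connected region. The result has 1 disconnected region.

1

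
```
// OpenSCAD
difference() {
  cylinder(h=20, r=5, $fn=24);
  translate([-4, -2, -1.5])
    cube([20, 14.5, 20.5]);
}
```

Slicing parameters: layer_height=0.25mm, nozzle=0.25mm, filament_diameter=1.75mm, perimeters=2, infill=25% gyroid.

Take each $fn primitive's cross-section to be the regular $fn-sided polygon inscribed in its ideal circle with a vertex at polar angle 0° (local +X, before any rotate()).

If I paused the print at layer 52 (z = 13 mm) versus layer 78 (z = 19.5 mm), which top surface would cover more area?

layer 78 (z = 19.5 mm)

Layer 52 (z = 13): the r=5 cylinder gives a regular 24-gon of circumradius 5 (constant along its height) (area = (24/2)·5.000²·sin(360°/24) = 77.65 mm²); the 20×14.5 cube at (-4, -2) contributes its full rectangle (area 290.00 mm²); Subtracting the remaining from the first: starting from the r=5 cylinder (77.65 mm²), the 20×14.5 cube at (-4, -2) partially overlaps it — only the 54.54 mm² overlap (of its 290.00 mm²) is removed, clipping the outline — area = 23.11 mm². So its area = 23.11 mm². Layer 78 (z = 19.5): the r=5 cylinder contributes a regular 24-gon of circumradius 5 (area = (24/2)·5.000²·sin(360°/24) = 77.65 mm²); the cube at (-4, -2) does not reach this height (z outside [-1.5, 19]); After the difference (first − rest): none of the subtracted shapes is present at this height, so the r=5 cylinder is unchanged — area = 77.65 mm². So its area = 77.65 mm². Layer 78 is larger (77.65 vs 23.11 mm²).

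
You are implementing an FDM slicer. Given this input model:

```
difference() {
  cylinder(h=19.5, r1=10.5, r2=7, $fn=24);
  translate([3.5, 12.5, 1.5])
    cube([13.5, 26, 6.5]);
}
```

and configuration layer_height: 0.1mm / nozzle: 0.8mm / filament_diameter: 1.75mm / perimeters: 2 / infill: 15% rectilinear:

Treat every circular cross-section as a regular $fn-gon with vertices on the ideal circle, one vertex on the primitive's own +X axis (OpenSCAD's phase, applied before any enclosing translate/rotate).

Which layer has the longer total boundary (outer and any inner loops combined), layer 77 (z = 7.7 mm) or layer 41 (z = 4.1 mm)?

layer 41 (z = 4.1 mm)

Layer 77 (z = 7.7): the cone (r1=10.5→r2=7) has section circumradius 9.118 here — a regular 24-gon (perimeter = 2·24·9.118·sin(180°/24) = 57.13 mm); the cube at (3.5, 12.5) is present — its section is the full 13.5×26 rectangle (perimeter 79.00 mm); Subtracting the remaining from the first: starting from the cone, the 13.5×26 cube at (3.5, 12.5) misses the remaining region (no effect) — boundary = 57.13 mm. So its perimeter = 57.13 mm. Layer 41 (z = 4.1): the cone contributes a regular 24-gon of circumradius 9.764 (interpolated between r1=10.5 and r2=7 at t=0.210) (perimeter = 2·24·9.764·sin(180°/24) = 61.17 mm); the 13.5×26 cube at (3.5, 12.5) contributes its full rectangle (perimeter 79.00 mm); Subtracting the remaining from the first: starting from the cone, the 13.5×26 cube at (3.5, 12.5) misses the remaining region (no effect) — boundary = 61.17 mm. So its perimeter = 61.17 mm. Layer 41 is larger (61.17 vs 57.13 mm).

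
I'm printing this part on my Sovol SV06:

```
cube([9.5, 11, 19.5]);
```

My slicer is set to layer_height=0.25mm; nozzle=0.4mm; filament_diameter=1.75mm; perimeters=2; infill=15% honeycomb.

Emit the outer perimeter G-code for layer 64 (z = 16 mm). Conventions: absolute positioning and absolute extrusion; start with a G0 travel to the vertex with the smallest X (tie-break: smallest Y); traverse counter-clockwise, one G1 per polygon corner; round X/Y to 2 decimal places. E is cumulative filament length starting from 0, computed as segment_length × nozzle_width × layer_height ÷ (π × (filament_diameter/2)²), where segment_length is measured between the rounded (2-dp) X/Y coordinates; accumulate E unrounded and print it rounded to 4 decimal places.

At z = 16 mm: the cube is present — its section is the full 9.5×11 rectangle. The outline is a single polygon with 4 vertices. Extrusion per mm of travel: 0.4 × 0.25 / (π × 0.875²) = 0.041575. Accumulating E over each segment gives final E = 1.7046.

G0 X0.00 Y0.00 Z16.00
G1 X9.50 Y0.00 E0.3950
G1 X9.50 Y11.00 E0.8523
G1 X0.00 Y11.00 E1.2473
G1 X0.00 Y0.00 E1.7046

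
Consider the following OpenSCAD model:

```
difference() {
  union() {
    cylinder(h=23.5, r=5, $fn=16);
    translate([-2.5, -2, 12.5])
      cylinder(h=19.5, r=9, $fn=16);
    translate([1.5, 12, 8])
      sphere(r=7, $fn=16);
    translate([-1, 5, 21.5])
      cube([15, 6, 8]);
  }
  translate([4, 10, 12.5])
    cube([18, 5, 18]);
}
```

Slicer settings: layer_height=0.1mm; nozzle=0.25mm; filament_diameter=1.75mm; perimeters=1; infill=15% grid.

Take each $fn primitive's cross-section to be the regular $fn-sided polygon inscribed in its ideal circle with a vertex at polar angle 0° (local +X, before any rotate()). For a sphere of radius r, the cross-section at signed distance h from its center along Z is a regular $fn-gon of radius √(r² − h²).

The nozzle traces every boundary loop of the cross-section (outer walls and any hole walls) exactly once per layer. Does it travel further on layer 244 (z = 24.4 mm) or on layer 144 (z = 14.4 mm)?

Layer 244 (z = 24.4): the cylinder does not reach this height (z outside [0, 23.5]); the cylinder at (-2.5, -2): section is a regular 16-gon, circumradius r=9 (perimeter = 2·16·9.000·sin(180°/16) = 56.19 mm); the sphere at (1.5, 12) is not intersected at this z (|z−center|=16.400 > r=7); the 15×6 cube at (-1, 5) contributes its full rectangle (perimeter 42.00 mm); Merging all regions: the regions partially overlap (shared area 4.23 mm²), so the edge portions inside another operand are dropped and the merged outline is re-measured after clipping — boundary = 88.22 mm; the cube at (4, 10) (footprint 18×5) is included at this height (perimeter 46.00 mm); After the difference (first − rest): starting from the result so far, the 18×5 cube at (4, 10) partially overlaps it — only the 10.00 mm² overlap (of its 90.00 mm²) is removed, clipping the outline — boundary = 88.22 mm. So its perimeter = 88.22 mm. Layer 144 (z = 14.4): the r=5 cylinder contributes a regular 16-gon of circumradius 5 (perimeter = 2·16·5.000·sin(180°/16) = 31.21 mm); the r=9 cylinder at (-2.5, -2) contributes a regular 16-gon of circumradius 9 (perimeter = 2·16·9.000·sin(180°/16) = 56.19 mm); the r=7 sphere at (1.5, 12) contributes a regular 16-gon of circumradius √(7²−6.4²) = 2.835 (perimeter = 2·16·2.835·sin(180°/16) = 17.70 mm); the cube at (-1, 5) is not intersected at this z (z outside [21.5, 29.5]); Merging all regions: the regions partially overlap (shared area 76.54 mm²), so the edge portions inside another operand are dropped and the merged outline is re-measured after clipping — boundary = 73.89 mm; the cube at (4, 10) is present — its section is the full 18×5 rectangle (perimeter 46.00 mm); After the difference (first − rest): starting from that combined region, the 18×5 cube at (4, 10) partially overlaps it — only the 0.52 mm² overlap (of its 90.00 mm²) is removed, clipping the outline — boundary = 73.77 mm. So its perimeter = 73.77 mm. Layer 244 is larger (88.22 vs 73.77 mm).

layer 244 (z = 24.4 mm)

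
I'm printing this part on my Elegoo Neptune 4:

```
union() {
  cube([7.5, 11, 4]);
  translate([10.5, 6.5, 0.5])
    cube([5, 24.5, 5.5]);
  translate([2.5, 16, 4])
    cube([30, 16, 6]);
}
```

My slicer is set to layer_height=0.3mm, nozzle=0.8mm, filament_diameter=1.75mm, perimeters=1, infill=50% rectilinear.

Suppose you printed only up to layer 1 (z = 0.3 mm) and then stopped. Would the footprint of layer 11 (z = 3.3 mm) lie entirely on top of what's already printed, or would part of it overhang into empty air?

part overhangs

Compare the two slices. At z = 0.3: the cube is present — its section is the full 7.5×11 rectangle (area 82.50 mm²); the cube at (10.5, 6.5) is absent (z outside [0.5, 6]); the cube at (2.5, 16) does not reach this height (z outside [4, 10]); Combining (union): only the 7.5×11 cube is present, so the union is just that shape — area = 82.50 mm². At z = 3.3: the 7.5×11 cube contributes its full rectangle (area 82.50 mm²); the cube at (10.5, 6.5) is present — its section is the full 5×24.5 rectangle (area 122.50 mm²); the cube at (2.5, 16) is not intersected at this z (z outside [4, 10]); Merging all regions: the 2 present regions are separate (no shared area or edge), so areas and boundary lengths simply add and each stays a separate island — area = 205.00 mm². Checking containment: at z = 3.3 the cross-section extends beyond the z = 0.3 cross-section by about 122.50 mm².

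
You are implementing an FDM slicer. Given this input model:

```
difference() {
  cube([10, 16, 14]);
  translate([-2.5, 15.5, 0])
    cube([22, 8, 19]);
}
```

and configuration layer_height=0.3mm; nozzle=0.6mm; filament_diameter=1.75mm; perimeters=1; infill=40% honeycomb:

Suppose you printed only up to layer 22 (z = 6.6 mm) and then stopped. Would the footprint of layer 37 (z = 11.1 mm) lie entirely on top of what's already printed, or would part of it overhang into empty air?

Compare the two slices. At z = 6.6: the 10×16 cube contributes its full rectangle (area 160.00 mm²); the cube at (-2.5, 15.5) (footprint 22×8) is included at this height (area 176.00 mm²); Subtracting the remaining from the first: starting from the 10×16 cube (160.00 mm²), the 22×8 cube at (-2.5, 15.5) partially overlaps it — only the 5.00 mm² overlap (of its 176.00 mm²) is removed, clipping the outline — area = 155.00 mm². At z = 11.1: the cube is present — its section is the full 10×16 rectangle (area 160.00 mm²); the cube at (-2.5, 15.5) (footprint 22×8) is included at this height (area 176.00 mm²); Subtracting the remaining from the first: starting from the 10×16 cube (160.00 mm²), the 22×8 cube at (-2.5, 15.5) partially overlaps it — only the 5.00 mm² overlap (of its 176.00 mm²) is removed, clipping the outline — area = 155.00 mm². Checking containment: the cross-section at z = 11.1 is a subset of the cross-section at z = 6.6.

entirely on top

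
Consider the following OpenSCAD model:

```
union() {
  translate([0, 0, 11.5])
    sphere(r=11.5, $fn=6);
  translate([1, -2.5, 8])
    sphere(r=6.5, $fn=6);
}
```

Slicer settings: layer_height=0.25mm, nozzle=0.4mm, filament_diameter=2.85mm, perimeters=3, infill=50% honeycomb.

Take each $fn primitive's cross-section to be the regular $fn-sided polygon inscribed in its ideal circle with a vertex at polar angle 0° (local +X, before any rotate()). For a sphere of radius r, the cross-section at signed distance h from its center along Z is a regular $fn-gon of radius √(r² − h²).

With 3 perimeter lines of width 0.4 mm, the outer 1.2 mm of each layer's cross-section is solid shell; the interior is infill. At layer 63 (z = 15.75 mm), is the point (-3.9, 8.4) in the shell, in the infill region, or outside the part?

At z = 15.75 mm: the r=11.5 sphere slices to a regular 6-gon of circumradius 10.686 (√(r²−h²) with h=4.25 from center); the sphere at (1, -2.5) is absent (|z−center|=7.750 > r=6.5); Combining (union): only the r=11.5 sphere is present, so the union is just that shape — 1 connected region. Overall, the cross-section is a single solid region. The nearest boundary edge runs (5.34, 9.25)→(-5.34, 9.25); distance from the point to it = 0.85 mm. The point is inside the cross-section, 0.85 mm from the nearest boundary — within the 1.2 mm shell band (3 × 0.4).

shell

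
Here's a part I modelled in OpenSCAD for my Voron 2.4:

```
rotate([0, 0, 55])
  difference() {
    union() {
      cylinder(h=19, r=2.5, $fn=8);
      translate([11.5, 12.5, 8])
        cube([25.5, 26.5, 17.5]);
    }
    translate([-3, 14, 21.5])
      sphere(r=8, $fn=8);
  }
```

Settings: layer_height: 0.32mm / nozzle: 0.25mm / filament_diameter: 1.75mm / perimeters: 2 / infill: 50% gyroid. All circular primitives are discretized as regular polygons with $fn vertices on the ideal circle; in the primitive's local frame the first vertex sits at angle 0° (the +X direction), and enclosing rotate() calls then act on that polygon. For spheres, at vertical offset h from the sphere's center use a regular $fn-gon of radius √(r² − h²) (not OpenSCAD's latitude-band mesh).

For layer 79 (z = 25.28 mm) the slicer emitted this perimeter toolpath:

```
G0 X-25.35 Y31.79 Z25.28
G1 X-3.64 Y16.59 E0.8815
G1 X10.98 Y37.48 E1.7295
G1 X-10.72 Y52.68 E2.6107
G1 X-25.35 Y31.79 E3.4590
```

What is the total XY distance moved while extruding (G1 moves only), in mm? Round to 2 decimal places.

Sum the Euclidean lengths of each G1 segment: total = 104.00 mm.

104.00 mm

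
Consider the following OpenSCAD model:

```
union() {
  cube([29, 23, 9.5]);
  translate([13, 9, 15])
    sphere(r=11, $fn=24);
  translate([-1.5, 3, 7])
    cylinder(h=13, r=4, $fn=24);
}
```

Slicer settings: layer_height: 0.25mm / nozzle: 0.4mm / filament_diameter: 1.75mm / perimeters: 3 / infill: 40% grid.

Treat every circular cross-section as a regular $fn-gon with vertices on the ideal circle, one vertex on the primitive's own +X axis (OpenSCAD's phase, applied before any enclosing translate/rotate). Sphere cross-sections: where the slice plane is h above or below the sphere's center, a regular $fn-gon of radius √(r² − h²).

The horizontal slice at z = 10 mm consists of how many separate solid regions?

At z = 10 mm: the cube does not reach this height (z outside [0, 9.5]); the sphere at (13, 9): section is a regular 24-gon, circumradius = √(r²−h²) = √(11²−5²) = 9.798; the r=4 cylinder at (-1.5, 3) contributes a regular 24-gon of circumradius 4; Taking the union: the 2 present regions are separate (no shared area or edge), so areas and boundary lengths simply add and each stays a separate island — 2 connected regions. The result has 2 disconnected regions.

2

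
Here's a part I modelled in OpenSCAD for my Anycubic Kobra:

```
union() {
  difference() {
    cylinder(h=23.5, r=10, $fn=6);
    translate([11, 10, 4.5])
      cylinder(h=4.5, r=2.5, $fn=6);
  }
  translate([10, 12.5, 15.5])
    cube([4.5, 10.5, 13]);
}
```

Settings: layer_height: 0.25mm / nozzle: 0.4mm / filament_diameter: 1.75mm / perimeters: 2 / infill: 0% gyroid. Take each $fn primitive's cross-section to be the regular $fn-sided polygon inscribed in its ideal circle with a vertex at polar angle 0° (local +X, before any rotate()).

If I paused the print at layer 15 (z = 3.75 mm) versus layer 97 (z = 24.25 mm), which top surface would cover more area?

layer 15 (z = 3.75 mm)

Layer 15 (z = 3.75): the r=10 cylinder contributes a regular 6-gon of circumradius 10 (area = (6/2)·10.000²·sin(360°/6) = 259.81 mm²); the cylinder at (11, 10) is absent (z outside [4.5, 9]); After the difference (first − rest): none of the subtracted shapes is present at this height, so the r=10 cylinder is unchanged — area = 259.81 mm²; the cube at (10, 12.5) is not intersected at this z (z outside [15.5, 28.5]); Taking the union: only the result so far is present, so the union is just that shape — area = 259.81 mm². So its area = 259.81 mm². Layer 97 (z = 24.25): the cylinder is absent (z outside [0, 23.5]); the cylinder at (11, 10) is absent (z outside [4.5, 9]); After the difference (first − rest): the first operand is absent here, so nothing remains; the 4.5×10.5 cube at (10, 12.5) contributes its full rectangle (area 47.25 mm²); Taking the union: only the 4.5×10.5 cube at (10, 12.5) is present, so the union is just that shape — area = 47.25 mm². So its area = 47.25 mm². Layer 15 is larger (259.81 vs 47.25 mm²).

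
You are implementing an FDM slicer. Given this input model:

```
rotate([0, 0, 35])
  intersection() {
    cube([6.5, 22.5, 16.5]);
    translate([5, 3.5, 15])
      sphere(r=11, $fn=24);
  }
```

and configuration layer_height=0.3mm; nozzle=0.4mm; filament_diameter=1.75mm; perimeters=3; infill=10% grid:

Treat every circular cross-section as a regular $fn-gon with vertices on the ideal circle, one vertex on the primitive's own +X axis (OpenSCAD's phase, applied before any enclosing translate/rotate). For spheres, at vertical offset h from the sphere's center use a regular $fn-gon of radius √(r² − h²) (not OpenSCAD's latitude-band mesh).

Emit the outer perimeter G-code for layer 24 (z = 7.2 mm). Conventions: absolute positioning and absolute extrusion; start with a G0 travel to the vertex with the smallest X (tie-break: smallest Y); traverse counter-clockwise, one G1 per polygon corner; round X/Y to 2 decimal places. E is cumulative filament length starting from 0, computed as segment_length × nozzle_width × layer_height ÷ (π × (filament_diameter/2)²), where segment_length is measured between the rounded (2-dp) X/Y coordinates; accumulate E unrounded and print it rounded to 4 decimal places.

G0 X-5.37 Y7.66 Z7.20
G1 X0.00 Y0.00 E0.4667
G1 X5.32 Y3.73 E0.7909
G1 X-1.02 Y12.79 E1.3426
G1 X-2.36 Y12.09 E1.4180
G1 X-3.85 Y10.72 E1.5190
G1 X-4.94 Y9.01 E1.6201
G1 X-5.37 Y7.66 E1.6908

At z = 7.2 mm: the cube (footprint 6.5×22.5) is included at this height; the r=11 sphere at (5, 3.5) contributes a regular 24-gon of circumradius √(11²−7.8²) = 7.756; Taking the intersection: the r=11 sphere at (5, 3.5) partially overlaps the 6.5×22.5 cube; clipping to the common part keeps 69.88 mm² — 1 connected region; (rotated 35° about Z; rotation is an isometry so areas/perimeters/island counts are preserved). The outline is a single polygon with 7 vertices. Extrusion per mm of travel: 0.4 × 0.3 / (π × 0.875²) = 0.049890. Accumulating E over each segment gives final E = 1.6908.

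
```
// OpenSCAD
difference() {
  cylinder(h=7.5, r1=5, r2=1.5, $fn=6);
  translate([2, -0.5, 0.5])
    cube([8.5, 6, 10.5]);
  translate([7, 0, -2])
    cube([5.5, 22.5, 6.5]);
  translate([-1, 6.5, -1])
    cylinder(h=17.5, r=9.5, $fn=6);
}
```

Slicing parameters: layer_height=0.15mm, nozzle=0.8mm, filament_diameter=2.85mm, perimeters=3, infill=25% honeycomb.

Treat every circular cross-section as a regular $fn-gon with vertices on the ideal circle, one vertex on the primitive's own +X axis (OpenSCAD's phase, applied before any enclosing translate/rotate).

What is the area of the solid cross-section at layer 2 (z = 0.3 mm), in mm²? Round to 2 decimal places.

At z = 0.3 mm: the cone (r1=5→r2=1.5) has section circumradius 4.860 here — a regular 6-gon (area = (6/2)·4.860²·sin(360°/6) = 61.37 mm²); the cube at (2, -0.5) is absent (z outside [0.5, 11]); the 5.5×22.5 cube at (7, 0) contributes its full rectangle (area 123.75 mm²); the r=9.5 cylinder at (-1, 6.5) contributes a regular 6-gon of circumradius 9.5 (area = (6/2)·9.500²·sin(360°/6) = 234.48 mm²); After the difference (first − rest): starting from the cone (61.37 mm²), the 5.5×22.5 cube at (7, 0) misses the remaining region (no effect); the r=9.5 cylinder at (-1, 6.5) partially overlaps it — only the 45.55 mm² overlap (of its 234.48 mm²) is removed, clipping the outline — area = 15.82 mm². Overall, the cross-section is a single solid region. Net area = 15.82 mm².

15.82 mm²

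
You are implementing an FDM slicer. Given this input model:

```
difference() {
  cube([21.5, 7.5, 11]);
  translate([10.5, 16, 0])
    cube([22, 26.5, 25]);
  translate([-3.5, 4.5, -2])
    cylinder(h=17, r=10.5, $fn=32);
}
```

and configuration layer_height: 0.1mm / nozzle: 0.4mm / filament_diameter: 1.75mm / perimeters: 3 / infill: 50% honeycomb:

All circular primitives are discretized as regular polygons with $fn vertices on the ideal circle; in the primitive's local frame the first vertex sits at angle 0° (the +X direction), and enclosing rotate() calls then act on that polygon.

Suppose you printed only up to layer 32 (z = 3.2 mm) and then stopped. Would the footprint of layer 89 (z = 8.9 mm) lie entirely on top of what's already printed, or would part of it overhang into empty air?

Compare the two slices. At z = 3.2: the 21.5×7.5 cube contributes its full rectangle (area 161.25 mm²); the 22×26.5 cube at (10.5, 16) contributes its full rectangle (area 583.00 mm²); the cylinder at (-3.5, 4.5): section is a regular 32-gon, circumradius r=10.5 (area = (32/2)·10.500²·sin(360°/32) = 344.14 mm²); Taking the first minus the rest: starting from the 21.5×7.5 cube (161.25 mm²), the 22×26.5 cube at (10.5, 16) misses the remaining region (no effect); the r=10.5 cylinder at (-3.5, 4.5) partially overlaps it — only the 50.32 mm² overlap (of its 344.14 mm²) is removed, clipping the outline — area = 110.93 mm². At z = 8.9: the cube is present — its section is the full 21.5×7.5 rectangle (area 161.25 mm²); the 22×26.5 cube at (10.5, 16) contributes its full rectangle (area 583.00 mm²); the cylinder at (-3.5, 4.5): section is a regular 32-gon, circumradius r=10.5 (area = (32/2)·10.500²·sin(360°/32) = 344.14 mm²); After the difference (first − rest): starting from the 21.5×7.5 cube (161.25 mm²), the 22×26.5 cube at (10.5, 16) misses the remaining region (no effect); the r=10.5 cylinder at (-3.5, 4.5) partially overlaps it — only the 50.32 mm² overlap (of its 344.14 mm²) is removed, clipping the outline — area = 110.93 mm². Checking containment: the cross-section at z = 8.9 is a subset of the cross-section at z = 3.2.

entirely on top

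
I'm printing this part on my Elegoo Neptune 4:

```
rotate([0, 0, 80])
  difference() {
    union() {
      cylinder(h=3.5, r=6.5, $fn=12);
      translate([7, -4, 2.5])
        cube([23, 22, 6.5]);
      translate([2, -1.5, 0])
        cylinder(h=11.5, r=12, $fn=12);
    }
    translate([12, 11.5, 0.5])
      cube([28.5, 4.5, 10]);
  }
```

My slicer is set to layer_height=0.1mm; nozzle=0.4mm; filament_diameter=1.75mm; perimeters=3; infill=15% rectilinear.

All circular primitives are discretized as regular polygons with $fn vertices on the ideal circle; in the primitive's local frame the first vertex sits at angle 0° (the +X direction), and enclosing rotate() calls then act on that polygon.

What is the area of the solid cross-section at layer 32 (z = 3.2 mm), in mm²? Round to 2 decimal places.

At z = 3.2 mm: the r=6.5 cylinder gives a regular 12-gon of circumradius 6.5 (constant along its height) (area = (12/2)·6.500²·sin(360°/12) = 126.75 mm²); the 23×22 cube at (7, -4) contributes its full rectangle (area 506.00 mm²); the r=12 cylinder at (2, -1.5) contributes a regular 12-gon of circumradius 12 (area = (12/2)·12.000²·sin(360°/12) = 432.00 mm²); Taking the union: the regions partially overlap — summed areas 1064.75 mm² minus the doubly-counted overlap 194.76 mm² gives 869.99 mm² — area = 869.99 mm²; the 28.5×4.5 cube at (12, 11.5) contributes its full rectangle (area 128.25 mm²); Taking the first minus the rest: starting from the result so far (869.99 mm²), the 28.5×4.5 cube at (12, 11.5) partially overlaps it — only the 81.00 mm² overlap (of its 128.25 mm²) is removed, clipping the outline — area = 788.99 mm²; (whole slice rotated 80° about Z — lengths, areas and connectivity unchanged). Overall, the cross-section is a single solid region. Net area = 788.99 mm².

788.99 mm²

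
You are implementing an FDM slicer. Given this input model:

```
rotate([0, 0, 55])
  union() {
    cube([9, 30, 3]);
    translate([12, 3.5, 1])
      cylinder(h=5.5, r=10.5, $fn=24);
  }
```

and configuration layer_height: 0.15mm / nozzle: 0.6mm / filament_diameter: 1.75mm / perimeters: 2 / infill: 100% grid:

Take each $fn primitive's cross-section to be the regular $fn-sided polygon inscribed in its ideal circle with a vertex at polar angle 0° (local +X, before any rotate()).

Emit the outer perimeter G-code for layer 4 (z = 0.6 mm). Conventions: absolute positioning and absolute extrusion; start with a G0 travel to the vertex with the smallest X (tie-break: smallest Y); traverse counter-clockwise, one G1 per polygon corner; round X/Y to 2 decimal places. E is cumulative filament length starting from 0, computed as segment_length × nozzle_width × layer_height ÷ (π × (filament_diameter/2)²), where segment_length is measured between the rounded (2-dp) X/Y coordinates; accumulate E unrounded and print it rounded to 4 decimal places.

G0 X-24.57 Y17.21 Z0.60
G1 X0.00 Y0.00 E1.1224
G1 X5.16 Y7.37 E1.4591
G1 X-19.41 Y24.58 E2.5815
G1 X-24.57 Y17.21 E2.9182

At z = 0.6 mm: the cube is present — its section is the full 9×30 rectangle; the cylinder at (12, 3.5) is not intersected at this z (z outside [1, 6.5]); Taking the union: only the 9×30 cube is present, so the union is just that shape — 1 connected region; (rotated 55° about Z; rotation is an isometry so areas/perimeters/island counts are preserved). The outline is a single polygon with 4 vertices. Extrusion per mm of travel: 0.6 × 0.15 / (π × 0.875²) = 0.037418. Accumulating E over each segment gives final E = 2.9182.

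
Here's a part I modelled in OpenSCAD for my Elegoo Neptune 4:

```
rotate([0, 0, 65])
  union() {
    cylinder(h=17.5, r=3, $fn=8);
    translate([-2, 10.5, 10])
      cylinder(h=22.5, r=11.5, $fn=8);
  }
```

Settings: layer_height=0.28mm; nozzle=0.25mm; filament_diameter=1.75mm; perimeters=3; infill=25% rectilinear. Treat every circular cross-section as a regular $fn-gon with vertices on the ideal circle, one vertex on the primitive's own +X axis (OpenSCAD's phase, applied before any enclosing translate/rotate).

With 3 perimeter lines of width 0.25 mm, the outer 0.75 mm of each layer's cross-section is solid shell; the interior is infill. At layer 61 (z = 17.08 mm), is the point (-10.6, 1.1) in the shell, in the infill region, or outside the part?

infill

At z = 17.08 mm: the cylinder: section is a regular 8-gon, circumradius r=3; the r=11.5 cylinder at (-2, 10.5) contributes a regular 8-gon of circumradius 11.5; Combining (union): the regions partially overlap (shared area 13.46 mm²), so overlapping operands fuse into one piece — 1 connected region; (rotated 65° about Z; rotation is an isometry so areas/perimeters/island counts are preserved). Overall, the cross-section is a single solid region. Undo the 65° rotation: the query point maps to (-3.483, 10.072) in the un-rotated model frame. The nearest boundary edge runs (-10.13, 2.37)→(-13.50, 10.50); distance from the point to it = 9.09 mm. The point is inside the cross-section and 9.09 mm from the nearest boundary — more than the 0.75 mm shell width (3 × 0.25), so it's in the infill interior.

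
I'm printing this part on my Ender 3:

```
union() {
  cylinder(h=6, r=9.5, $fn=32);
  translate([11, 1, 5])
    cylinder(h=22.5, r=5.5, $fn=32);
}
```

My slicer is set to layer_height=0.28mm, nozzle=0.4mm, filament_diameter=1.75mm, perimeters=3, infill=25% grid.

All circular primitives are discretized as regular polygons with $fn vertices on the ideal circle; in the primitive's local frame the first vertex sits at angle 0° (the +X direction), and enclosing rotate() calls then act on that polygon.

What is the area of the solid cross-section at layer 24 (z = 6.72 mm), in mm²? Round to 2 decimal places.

94.42 mm²

At z = 6.72 mm: the cylinder does not reach this height (z outside [0, 6]); the r=5.5 cylinder at (11, 1) contributes a regular 32-gon of circumradius 5.5 (area = (32/2)·5.500²·sin(360°/32) = 94.42 mm²); Merging all regions: only the r=5.5 cylinder at (11, 1) is present, so the union is just that shape — area = 94.42 mm². Overall, the cross-section is a single solid region. Net area = 94.42 mm².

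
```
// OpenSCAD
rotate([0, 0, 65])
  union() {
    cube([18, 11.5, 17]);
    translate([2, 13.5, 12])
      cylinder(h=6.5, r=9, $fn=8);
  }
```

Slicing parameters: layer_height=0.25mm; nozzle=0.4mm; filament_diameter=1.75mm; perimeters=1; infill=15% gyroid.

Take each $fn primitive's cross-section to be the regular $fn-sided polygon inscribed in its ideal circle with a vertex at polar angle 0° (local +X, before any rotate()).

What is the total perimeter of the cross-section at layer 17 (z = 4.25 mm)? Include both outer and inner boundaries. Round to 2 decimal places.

At z = 4.25 mm: the cube (footprint 18×11.5) is included at this height (perimeter 59.00 mm); the cylinder at (2, 13.5) is absent (z outside [12, 18.5]); Merging all regions: only the 18×11.5 cube is present, so the union is just that shape — boundary = 59.00 mm; (whole slice rotated 65° about Z — lengths, areas and connectivity unchanged). Overall, the cross-section is a single solid region. Total boundary length (outer) = 59.00 mm.

59.00 mm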